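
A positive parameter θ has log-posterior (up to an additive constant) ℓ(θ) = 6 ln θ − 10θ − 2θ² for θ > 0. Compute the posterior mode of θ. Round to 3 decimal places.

θ̂_MAP = 0.500

ℓ'(θ) = 6/θ − 10 − 4θ. Setting this to zero and multiplying by θ: 4θ² + 10θ − 6 = 0.
θ = (−10 + √(10² + 4·4·6)) / (2·4) = (−10 + √196) / 8 = (−10 + 14)/8 = 1/2.
ℓ''(θ) = −6/θ² − 4 < 0, confirming a maximum.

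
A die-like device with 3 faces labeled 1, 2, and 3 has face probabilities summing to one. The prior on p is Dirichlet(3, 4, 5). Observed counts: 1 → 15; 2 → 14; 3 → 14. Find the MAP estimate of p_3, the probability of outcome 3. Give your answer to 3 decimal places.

The posterior is Dirichlet(αᵢ + nᵢ) = Dirichlet(18, 18, 19).
For a Dirichlet(a₁,…,a_K) with all aᵢ > 1, the mode has j-th component (aⱼ − 1)/(Σaᵢ − K).
Here Σaᵢ = 55 and K = 3, so p_3 = (19 − 1)/(55 − 3) = 18/52 ≈ 0.346.

MAP estimate: 0.346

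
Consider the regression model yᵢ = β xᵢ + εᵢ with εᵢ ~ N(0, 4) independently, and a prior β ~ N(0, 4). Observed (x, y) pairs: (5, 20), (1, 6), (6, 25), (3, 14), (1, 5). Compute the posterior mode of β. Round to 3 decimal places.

β̂_MAP = 4.151

log p(β | y) = −Σ(yᵢ − βxᵢ)²/(2·4) − β²/(2·4) + const.
Setting the derivative to zero: Σxᵢ(yᵢ − βxᵢ)/4 − β/4 = 0, so β = Σxᵢyᵢ / (Σxᵢ² + σ²/τ²).
Σxᵢyᵢ = 5·20 + 1·6 + 6·25 + 3·14 + 1·5 = 303; Σxᵢ² = 72; σ²/τ² = 1.
β̂_MAP = 303 / (72 + 1) = 303/73 ≈ 4.151.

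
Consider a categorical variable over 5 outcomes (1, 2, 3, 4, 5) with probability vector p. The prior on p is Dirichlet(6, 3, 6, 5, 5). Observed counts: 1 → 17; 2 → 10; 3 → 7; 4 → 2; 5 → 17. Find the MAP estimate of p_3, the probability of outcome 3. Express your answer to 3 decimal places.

The posterior is Dirichlet(αᵢ + nᵢ) = Dirichlet(23, 13, 13, 7, 22).
For a Dirichlet(a₁,…,a_K) with all aᵢ > 1, the mode has j-th component (aⱼ − 1)/(Σaᵢ − K).
Here Σaᵢ = 78 and K = 5, so p_3 = (13 − 1)/(78 − 5) = 12/73 ≈ 0.164.

MAP estimate: 0.164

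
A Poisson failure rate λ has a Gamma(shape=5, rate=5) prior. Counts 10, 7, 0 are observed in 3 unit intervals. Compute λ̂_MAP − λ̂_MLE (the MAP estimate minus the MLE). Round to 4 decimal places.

MAP − MLE = -3.0417

Σxᵢ = 17. Posterior is Gamma(22, 8); MAP = (22−1)/8 = 21/8 ≈ 2.62500.
MLE = x̄ = 17/3 ≈ 5.66667.
Difference = 21/8 − 17/3 = -73/24 ≈ -3.0417.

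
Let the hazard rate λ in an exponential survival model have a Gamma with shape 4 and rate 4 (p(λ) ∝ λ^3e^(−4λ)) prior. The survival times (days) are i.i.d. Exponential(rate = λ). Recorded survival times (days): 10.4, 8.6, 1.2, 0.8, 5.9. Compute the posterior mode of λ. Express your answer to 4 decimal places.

The Exponential(rate=λ) likelihood is ∝ λ^n e^(−λΣtᵢ). Here n = 5 and Σtᵢ = 10.4 + 8.6 + 1.2 + 0.8 + 5.9 = 26.9.
Posterior ∝ λ^3e^(−4λ) · λ^5e^(−26.9λ) = λ^8e^(−30.9λ), i.e. Gamma(9, 30.9).
Mode = (a−1)/b = 8/30.9 ≈ 0.2589.

λ̂_MAP = 0.2589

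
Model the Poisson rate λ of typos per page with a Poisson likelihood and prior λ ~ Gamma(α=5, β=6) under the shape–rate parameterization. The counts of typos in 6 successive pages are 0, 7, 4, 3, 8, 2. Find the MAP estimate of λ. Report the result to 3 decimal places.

Σxᵢ = 0+7+4+3+8+2 = 24, with n = 6.
Posterior ∝ λ^4e^(−6λ) · λ^24e^(−6λ) = λ^28e^(−12λ), i.e. Gamma(shape=29, rate=12).
The mode of a Gamma(a, b) with a ≥ 1 (shape–rate) is (a−1)/b = 28/12 ≈ 2.333.

λ̂_MAP = 2.333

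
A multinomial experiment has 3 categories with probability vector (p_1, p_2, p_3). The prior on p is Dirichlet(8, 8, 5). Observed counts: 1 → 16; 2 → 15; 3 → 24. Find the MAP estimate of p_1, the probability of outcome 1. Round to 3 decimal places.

The posterior is Dirichlet(αᵢ + nᵢ) = Dirichlet(24, 23, 29).
For a Dirichlet(a₁,…,a_K) with all aᵢ > 1, the mode has j-th component (aⱼ − 1)/(Σaᵢ − K).
Here Σaᵢ = 76 and K = 3, so p_1 = (24 − 1)/(76 − 3) = 23/73 ≈ 0.315.

MAP estimate: 0.315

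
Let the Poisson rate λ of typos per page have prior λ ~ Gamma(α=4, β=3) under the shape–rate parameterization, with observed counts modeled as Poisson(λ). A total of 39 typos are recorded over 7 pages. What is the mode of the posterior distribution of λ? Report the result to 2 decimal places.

Σxᵢ = 39, n = 7.
Posterior ∝ λ^3e^(−3λ) · λ^39e^(−7λ) = λ^42e^(−10λ), i.e. Gamma(shape=43, rate=10).
The mode of a Gamma(a, b) with a ≥ 1 (shape–rate) is (a−1)/b = 42/10 ≈ 4.20.

λ̂_MAP = 4.20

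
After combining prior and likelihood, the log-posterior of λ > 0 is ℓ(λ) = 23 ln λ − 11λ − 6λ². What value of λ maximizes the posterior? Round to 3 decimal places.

λ̂_MAP = 1.000

ℓ'(λ) = 23/λ − 11 − 12λ. Setting this to zero and multiplying by λ: 12λ² + 11λ − 23 = 0.
λ = (−11 + √(11² + 4·12·23)) / (2·12) = (−11 + √1225) / 24 = (−11 + 35)/24 = 1.
ℓ''(λ) = −23/λ² − 12 < 0, confirming a maximum.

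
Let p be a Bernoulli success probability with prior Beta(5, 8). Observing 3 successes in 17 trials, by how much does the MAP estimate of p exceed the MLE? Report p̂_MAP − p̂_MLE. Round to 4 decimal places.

Posterior is Beta(8, 22); MAP = (8−1)/(30−2) = 7/28 ≈ 0.25000.
MLE ignores the prior: p̂_MLE = k/n = 3/17 ≈ 0.17647.
Difference = 7/28 − 3/17 = 5/68 ≈ 0.0735.

MAP − MLE = 0.0735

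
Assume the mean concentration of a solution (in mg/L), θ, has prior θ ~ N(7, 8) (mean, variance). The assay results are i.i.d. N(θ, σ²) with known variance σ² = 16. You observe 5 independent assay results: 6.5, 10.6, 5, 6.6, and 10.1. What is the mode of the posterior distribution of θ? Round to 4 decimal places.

θ̂_MAP = 7.5429

n = 5; x̄ = (6.5 + 10.6 + 5 + 6.6 + 10.1)/5 = 38.8/5 = 7.76.
For a Normal prior and Normal likelihood with known variance, the posterior is Normal; its mode equals its mean, the precision-weighted average.
Prior precision 1/σ₀² = 1/8 = 0.125; data precision n/σ² = 5/16 = 0.3125.
θ̂ = (0.125·7 + 0.3125·7.76) / (0.125 + 0.3125) = 3.3/0.4375 = 264/35 ≈ 7.5429.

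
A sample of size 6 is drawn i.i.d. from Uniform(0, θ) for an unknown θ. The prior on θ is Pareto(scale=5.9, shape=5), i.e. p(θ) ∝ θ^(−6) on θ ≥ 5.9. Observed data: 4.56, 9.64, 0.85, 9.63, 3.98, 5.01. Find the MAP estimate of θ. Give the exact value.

θ̂_MAP = 9.64

The Uniform(0, θ) likelihood is θ^(−n) for θ ≥ max(xᵢ), zero otherwise. Here max(xᵢ) = 9.64.
Posterior ∝ θ^(−6) · θ^(−6) = θ^(−12) on θ ≥ max(5.9, 9.64) = 9.64.
This density is strictly decreasing in θ, so the posterior mode lies at the lower boundary of the support.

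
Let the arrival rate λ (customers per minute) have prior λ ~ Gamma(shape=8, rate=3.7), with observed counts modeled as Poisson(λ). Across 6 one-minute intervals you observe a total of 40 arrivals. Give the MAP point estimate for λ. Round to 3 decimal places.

Σxᵢ = 40, n = 6.
Posterior ∝ λ^7e^(−3.7λ) · λ^40e^(−6λ) = λ^47e^(−9.7λ), i.e. Gamma(shape=48, rate=9.7).
The mode of a Gamma(a, b) with a ≥ 1 (shape–rate) is (a−1)/b = 47/9.7 ≈ 4.845.

λ̂_MAP = 4.845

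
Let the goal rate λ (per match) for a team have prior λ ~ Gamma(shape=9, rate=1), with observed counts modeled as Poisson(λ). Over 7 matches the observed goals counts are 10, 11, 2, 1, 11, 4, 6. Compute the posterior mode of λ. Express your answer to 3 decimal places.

Σxᵢ = 10+11+2+1+11+4+6 = 45, with n = 7.
Posterior ∝ λ^8e^(−1λ) · λ^45e^(−7λ) = λ^53e^(−8λ), i.e. Gamma(shape=54, rate=8).
The mode of a Gamma(a, b) with a ≥ 1 (shape–rate) is (a−1)/b = 53/8 ≈ 6.625.

λ̂_MAP = 6.625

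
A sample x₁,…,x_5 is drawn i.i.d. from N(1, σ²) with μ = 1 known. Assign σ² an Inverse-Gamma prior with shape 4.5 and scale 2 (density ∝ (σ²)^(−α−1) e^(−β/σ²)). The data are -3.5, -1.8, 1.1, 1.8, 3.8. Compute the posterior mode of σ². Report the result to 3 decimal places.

σ̂²_MAP = 2.536

Sum of squared deviations about the known mean: SS = (-3.5−1)² + (-1.8−1)² + (1.1−1)² + (1.8−1)² + (3.8−1)² = 36.58.
The Normal likelihood contributes (σ²)^(−n/2) exp(−SS/(2σ²)), so the posterior is Inverse-Gamma(α + n/2, β + SS/2) = Inverse-Gamma(7, 20.29).
The mode of Inverse-Gamma(a, b) is b/(a+1) = 20.29/8 ≈ 2.536.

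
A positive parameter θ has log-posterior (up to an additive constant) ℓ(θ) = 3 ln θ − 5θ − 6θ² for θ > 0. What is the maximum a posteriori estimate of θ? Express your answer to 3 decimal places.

θ̂_MAP = 0.333

ℓ'(θ) = 3/θ − 5 − 12θ. Setting this to zero and multiplying by θ: 12θ² + 5θ − 3 = 0.
θ = (−5 + √(5² + 4·12·3)) / (2·12) = (−5 + √169) / 24 = (−5 + 13)/24 = 1/3.
ℓ''(θ) = −3/θ² − 12 < 0, confirming a maximum.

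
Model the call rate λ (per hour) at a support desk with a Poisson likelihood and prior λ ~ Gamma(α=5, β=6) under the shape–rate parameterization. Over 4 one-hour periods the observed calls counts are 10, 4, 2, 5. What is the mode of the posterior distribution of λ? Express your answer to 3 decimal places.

λ̂_MAP = 2.500

Σxᵢ = 10+4+2+5 = 21, with n = 4.
Posterior ∝ λ^4e^(−6λ) · λ^21e^(−4λ) = λ^25e^(−10λ), i.e. Gamma(shape=26, rate=10).
The mode of a Gamma(a, b) with a ≥ 1 (shape–rate) is (a−1)/b = 25/10 ≈ 2.500.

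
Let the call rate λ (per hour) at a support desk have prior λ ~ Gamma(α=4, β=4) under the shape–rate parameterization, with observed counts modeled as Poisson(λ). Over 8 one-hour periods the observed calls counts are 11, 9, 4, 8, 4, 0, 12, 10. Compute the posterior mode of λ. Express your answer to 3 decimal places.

Σxᵢ = 11+9+4+8+4+0+12+10 = 58, with n = 8.
Posterior ∝ λ^3e^(−4λ) · λ^58e^(−8λ) = λ^61e^(−12λ), i.e. Gamma(shape=62, rate=12).
The mode of a Gamma(a, b) with a ≥ 1 (shape–rate) is (a−1)/b = 61/12 ≈ 5.083.

λ̂_MAP = 5.083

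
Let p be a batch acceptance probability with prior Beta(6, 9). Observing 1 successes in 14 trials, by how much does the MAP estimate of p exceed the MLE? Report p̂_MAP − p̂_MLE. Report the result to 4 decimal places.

Posterior is Beta(7, 22); MAP = (7−1)/(29−2) = 6/27 ≈ 0.22222.
MLE ignores the prior: p̂_MLE = k/n = 1/14 ≈ 0.07143.
Difference = 6/27 − 1/14 = 19/126 ≈ 0.1508.

MAP − MLE = 0.1508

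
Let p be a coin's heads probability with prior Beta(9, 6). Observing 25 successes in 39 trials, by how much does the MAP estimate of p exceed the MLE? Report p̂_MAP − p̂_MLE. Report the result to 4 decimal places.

MAP − MLE = -0.0064

Posterior is Beta(34, 20); MAP = (34−1)/(54−2) = 33/52 ≈ 0.63462.
MLE ignores the prior: p̂_MLE = k/n = 25/39 ≈ 0.64103.
Difference = 33/52 − 25/39 = -1/156 ≈ -0.0064.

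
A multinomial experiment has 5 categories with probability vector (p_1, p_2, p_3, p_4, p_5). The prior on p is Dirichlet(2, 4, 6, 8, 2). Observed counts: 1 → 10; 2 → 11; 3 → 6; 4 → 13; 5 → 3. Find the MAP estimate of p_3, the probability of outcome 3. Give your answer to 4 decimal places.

The posterior is Dirichlet(αᵢ + nᵢ) = Dirichlet(12, 15, 12, 21, 5).
For a Dirichlet(a₁,…,a_K) with all aᵢ > 1, the mode has j-th component (aⱼ − 1)/(Σaᵢ − K).
Here Σaᵢ = 65 and K = 5, so p_3 = (12 − 1)/(65 − 5) = 11/60 ≈ 0.1833.

MAP estimate: 0.1833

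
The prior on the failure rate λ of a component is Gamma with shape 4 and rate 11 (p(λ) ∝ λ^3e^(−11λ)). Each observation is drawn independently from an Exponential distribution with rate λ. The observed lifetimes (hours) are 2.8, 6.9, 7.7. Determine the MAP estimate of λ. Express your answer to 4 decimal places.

λ̂_MAP = 0.2113

The Exponential(rate=λ) likelihood is ∝ λ^n e^(−λΣtᵢ). Here n = 3 and Σtᵢ = 2.8 + 6.9 + 7.7 = 17.4.
Posterior ∝ λ^3e^(−11λ) · λ^3e^(−17.4λ) = λ^6e^(−28.4λ), i.e. Gamma(7, 28.4).
Mode = (a−1)/b = 6/28.4 ≈ 0.2113.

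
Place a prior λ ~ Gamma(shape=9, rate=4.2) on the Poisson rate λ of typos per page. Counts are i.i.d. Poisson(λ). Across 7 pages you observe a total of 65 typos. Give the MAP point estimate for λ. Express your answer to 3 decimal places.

Σxᵢ = 65, n = 7.
Posterior ∝ λ^8e^(−4.2λ) · λ^65e^(−7λ) = λ^73e^(−11.2λ), i.e. Gamma(shape=74, rate=11.2).
The mode of a Gamma(a, b) with a ≥ 1 (shape–rate) is (a−1)/b = 73/11.2 ≈ 6.518.

λ̂_MAP = 6.518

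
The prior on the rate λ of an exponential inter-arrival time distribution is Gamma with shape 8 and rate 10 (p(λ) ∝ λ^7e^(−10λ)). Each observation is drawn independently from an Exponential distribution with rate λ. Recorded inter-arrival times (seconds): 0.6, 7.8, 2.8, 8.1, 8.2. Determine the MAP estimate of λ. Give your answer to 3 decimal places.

The Exponential(rate=λ) likelihood is ∝ λ^n e^(−λΣtᵢ). Here n = 5 and Σtᵢ = 0.6 + 7.8 + 2.8 + 8.1 + 8.2 = 27.5.
Posterior ∝ λ^7e^(−10λ) · λ^5e^(−27.5λ) = λ^12e^(−37.5λ), i.e. Gamma(13, 37.5).
Mode = (a−1)/b = 12/37.5 ≈ 0.320.

λ̂_MAP = 0.320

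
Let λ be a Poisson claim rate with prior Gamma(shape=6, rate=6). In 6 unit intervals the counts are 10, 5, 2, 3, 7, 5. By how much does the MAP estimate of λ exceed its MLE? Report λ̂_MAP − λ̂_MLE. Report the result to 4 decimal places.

MAP − MLE = -2.2500

Σxᵢ = 32. Posterior is Gamma(38, 12); MAP = (38−1)/12 = 37/12 ≈ 3.08333.
MLE = x̄ = 32/6 ≈ 5.33333.
Difference = 37/12 − 32/6 = -9/4 ≈ -2.2500.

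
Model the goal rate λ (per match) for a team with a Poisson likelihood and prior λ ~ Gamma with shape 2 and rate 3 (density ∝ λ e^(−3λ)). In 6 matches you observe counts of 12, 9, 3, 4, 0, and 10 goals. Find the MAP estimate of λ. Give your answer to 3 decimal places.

Σxᵢ = 12+9+3+4+0+10 = 38, with n = 6.
Posterior ∝ λe^(−3λ) · λ^38e^(−6λ) = λ^39e^(−9λ), i.e. Gamma(shape=40, rate=9).
The mode of a Gamma(a, b) with a ≥ 1 (shape–rate) is (a−1)/b = 39/9 ≈ 4.333.

λ̂_MAP = 4.333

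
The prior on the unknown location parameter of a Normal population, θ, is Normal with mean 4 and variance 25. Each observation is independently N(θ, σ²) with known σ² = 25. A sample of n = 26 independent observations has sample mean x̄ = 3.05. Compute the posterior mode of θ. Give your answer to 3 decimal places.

θ̂_MAP = 3.085

n = 26, x̄ = 3.05.
For a Normal prior and Normal likelihood with known variance, the posterior is Normal; its mode equals its mean, the precision-weighted average.
Prior precision 1/σ₀² = 1/25 = 0.04; data precision n/σ² = 26/25 = 1.04.
θ̂ = (0.04·4 + 1.04·3.05) / (0.04 + 1.04) = 3.332/1.08 = 833/270 ≈ 3.085.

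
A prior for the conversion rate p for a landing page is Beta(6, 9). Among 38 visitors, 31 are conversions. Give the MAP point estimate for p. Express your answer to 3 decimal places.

p̂_MAP = 0.706

Prior: Beta(6, 9).
Data: 31 successes in 38 trials. The binomial likelihood contributes p^31(1−p)^7, so the posterior is Beta(6+31, 9+7) = Beta(37, 16).
For Beta(a, b) with a, b > 1 the mode is (a−1)/(a+b−2) = 36/51 ≈ 0.706.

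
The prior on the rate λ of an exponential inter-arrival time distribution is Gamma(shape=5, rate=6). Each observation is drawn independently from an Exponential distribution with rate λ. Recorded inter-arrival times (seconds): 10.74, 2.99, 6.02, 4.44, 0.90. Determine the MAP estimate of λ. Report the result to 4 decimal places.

The Exponential(rate=λ) likelihood is ∝ λ^n e^(−λΣtᵢ). Here n = 5 and Σtᵢ = 10.74 + 2.99 + 6.02 + 4.44 + 0.90 = 25.09.
Posterior ∝ λ^4e^(−6λ) · λ^5e^(−25.09λ) = λ^9e^(−31.09λ), i.e. Gamma(10, 31.09).
Mode = (a−1)/b = 9/31.09 ≈ 0.2895.

λ̂_MAP = 0.2895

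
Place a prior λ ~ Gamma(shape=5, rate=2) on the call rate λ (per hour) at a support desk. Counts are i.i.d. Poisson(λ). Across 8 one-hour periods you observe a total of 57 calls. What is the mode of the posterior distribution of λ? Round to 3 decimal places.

Σxᵢ = 57, n = 8.
Posterior ∝ λ^4e^(−2λ) · λ^57e^(−8λ) = λ^61e^(−10λ), i.e. Gamma(shape=62, rate=10).
The mode of a Gamma(a, b) with a ≥ 1 (shape–rate) is (a−1)/b = 61/10 ≈ 6.100.

λ̂_MAP = 6.100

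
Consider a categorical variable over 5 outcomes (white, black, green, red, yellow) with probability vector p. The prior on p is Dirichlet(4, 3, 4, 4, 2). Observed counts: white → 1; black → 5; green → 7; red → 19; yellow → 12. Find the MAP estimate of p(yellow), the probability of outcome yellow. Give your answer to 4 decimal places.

MAP estimate of p(yellow) = 0.2321

The posterior is Dirichlet(αᵢ + nᵢ) = Dirichlet(5, 8, 11, 23, 14).
For a Dirichlet(a₁,…,a_K) with all aᵢ > 1, the mode has j-th component (aⱼ − 1)/(Σaᵢ − K).
Here Σaᵢ = 61 and K = 5, so p(yellow) = (14 − 1)/(61 − 5) = 13/56 ≈ 0.2321.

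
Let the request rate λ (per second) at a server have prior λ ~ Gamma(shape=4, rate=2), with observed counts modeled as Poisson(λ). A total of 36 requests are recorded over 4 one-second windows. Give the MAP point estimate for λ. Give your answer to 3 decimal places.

λ̂_MAP = 6.500

Σxᵢ = 36, n = 4.
Posterior ∝ λ^3e^(−2λ) · λ^36e^(−4λ) = λ^39e^(−6λ), i.e. Gamma(shape=40, rate=6).
The mode of a Gamma(a, b) with a ≥ 1 (shape–rate) is (a−1)/b = 39/6 ≈ 6.500.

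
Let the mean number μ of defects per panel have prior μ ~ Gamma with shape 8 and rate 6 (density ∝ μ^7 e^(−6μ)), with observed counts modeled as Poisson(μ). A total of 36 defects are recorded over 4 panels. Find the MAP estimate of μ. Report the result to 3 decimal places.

Σxᵢ = 36, n = 4.
Posterior ∝ μ^7e^(−6μ) · μ^36e^(−4μ) = μ^43e^(−10μ), i.e. Gamma(shape=44, rate=10).
The mode of a Gamma(a, b) with a ≥ 1 (shape–rate) is (a−1)/b = 43/10 ≈ 4.300.

μ̂_MAP = 4.300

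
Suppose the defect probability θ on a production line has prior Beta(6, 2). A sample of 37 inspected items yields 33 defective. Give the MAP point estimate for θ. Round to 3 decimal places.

θ̂_MAP = 0.884

Prior: Beta(6, 2).
Data: 33 successes in 37 trials. The binomial likelihood contributes θ^33(1−θ)^4, so the posterior is Beta(6+33, 2+4) = Beta(39, 6).
For Beta(a, b) with a, b > 1 the mode is (a−1)/(a+b−2) = 38/43 ≈ 0.884.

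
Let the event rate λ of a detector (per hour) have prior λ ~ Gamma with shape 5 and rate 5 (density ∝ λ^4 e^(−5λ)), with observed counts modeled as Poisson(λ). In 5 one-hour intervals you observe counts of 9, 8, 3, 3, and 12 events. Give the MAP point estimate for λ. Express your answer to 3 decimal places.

Σxᵢ = 9+8+3+3+12 = 35, with n = 5.
Posterior ∝ λ^4e^(−5λ) · λ^35e^(−5λ) = λ^39e^(−10λ), i.e. Gamma(shape=40, rate=10).
The mode of a Gamma(a, b) with a ≥ 1 (shape–rate) is (a−1)/b = 39/10 ≈ 3.900.

λ̂_MAP = 3.900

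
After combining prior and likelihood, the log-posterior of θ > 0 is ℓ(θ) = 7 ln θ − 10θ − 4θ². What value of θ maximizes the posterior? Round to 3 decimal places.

θ̂_MAP = 0.500

ℓ'(θ) = 7/θ − 10 − 8θ. Setting this to zero and multiplying by θ: 8θ² + 10θ − 7 = 0.
θ = (−10 + √(10² + 4·8·7)) / (2·8) = (−10 + √324) / 16 = (−10 + 18)/16 = 1/2.
ℓ''(θ) = −7/θ² − 8 < 0, confirming a maximum.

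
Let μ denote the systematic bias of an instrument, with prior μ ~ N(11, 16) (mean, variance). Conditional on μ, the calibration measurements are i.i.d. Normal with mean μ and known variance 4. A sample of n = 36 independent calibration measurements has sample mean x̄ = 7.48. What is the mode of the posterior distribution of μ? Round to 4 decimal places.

n = 36, x̄ = 7.48.
For a Normal prior and Normal likelihood with known variance, the posterior is Normal; its mode equals its mean, the precision-weighted average.
Prior precision 1/σ₀² = 1/16 = 0.0625; data precision n/σ² = 36/4 = 9.
μ̂ = (0.0625·11 + 9·7.48) / (0.0625 + 9) = 68.0075/9.0625 = 27203/3625 ≈ 7.5043.

μ̂_MAP = 7.5043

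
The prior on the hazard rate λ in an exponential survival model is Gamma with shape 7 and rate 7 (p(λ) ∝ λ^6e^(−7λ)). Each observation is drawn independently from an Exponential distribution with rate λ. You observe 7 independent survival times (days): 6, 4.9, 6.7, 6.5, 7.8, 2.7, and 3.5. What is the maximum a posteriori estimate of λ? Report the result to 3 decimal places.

λ̂_MAP = 0.288

The Exponential(rate=λ) likelihood is ∝ λ^n e^(−λΣtᵢ). Here n = 7 and Σtᵢ = 6 + 4.9 + 6.7 + 6.5 + 7.8 + 2.7 + 3.5 = 38.1.
Posterior ∝ λ^6e^(−7λ) · λ^7e^(−38.1λ) = λ^13e^(−45.1λ), i.e. Gamma(14, 45.1).
Mode = (a−1)/b = 13/45.1 ≈ 0.288.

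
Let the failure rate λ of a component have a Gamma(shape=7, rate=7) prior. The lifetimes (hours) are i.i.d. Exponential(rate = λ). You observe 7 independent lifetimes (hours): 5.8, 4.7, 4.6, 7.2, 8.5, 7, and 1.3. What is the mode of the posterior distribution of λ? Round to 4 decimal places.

λ̂_MAP = 0.2820

The Exponential(rate=λ) likelihood is ∝ λ^n e^(−λΣtᵢ). Here n = 7 and Σtᵢ = 5.8 + 4.7 + 4.6 + 7.2 + 8.5 + 7 + 1.3 = 39.1.
Posterior ∝ λ^6e^(−7λ) · λ^7e^(−39.1λ) = λ^13e^(−46.1λ), i.e. Gamma(14, 46.1).
Mode = (a−1)/b = 13/46.1 ≈ 0.2820.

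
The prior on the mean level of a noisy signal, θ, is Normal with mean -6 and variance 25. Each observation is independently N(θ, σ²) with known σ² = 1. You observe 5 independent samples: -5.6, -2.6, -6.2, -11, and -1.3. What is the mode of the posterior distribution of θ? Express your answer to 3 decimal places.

θ̂_MAP = -5.345

n = 5; x̄ = ((-5.6) + (-2.6) + (-6.2) + (-11) + (-1.3))/5 = -26.7/5 = -5.34.
For a Normal prior and Normal likelihood with known variance, the posterior is Normal; its mode equals its mean, the precision-weighted average.
Prior precision 1/σ₀² = 1/25 = 0.04; data precision n/σ² = 5/1 = 5.
θ̂ = (0.04·(-6) + 5·(-5.34)) / (0.04 + 5) = (-26.94)/5.04 = -449/84 ≈ -5.345.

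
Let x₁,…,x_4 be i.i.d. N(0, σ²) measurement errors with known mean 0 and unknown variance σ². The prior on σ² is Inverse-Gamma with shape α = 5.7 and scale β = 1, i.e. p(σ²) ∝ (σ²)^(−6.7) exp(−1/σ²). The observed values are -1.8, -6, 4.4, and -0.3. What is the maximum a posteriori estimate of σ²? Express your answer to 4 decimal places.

σ̂²_MAP = 3.4879

Sum of squared deviations about the known mean: SS = (-1.8−0)² + (-6−0)² + (4.4−0)² + (-0.3−0)² = 58.69.
The Normal likelihood contributes (σ²)^(−n/2) exp(−SS/(2σ²)), so the posterior is Inverse-Gamma(α + n/2, β + SS/2) = Inverse-Gamma(7.7, 30.345).
The mode of Inverse-Gamma(a, b) is b/(a+1) = 30.345/8.7 ≈ 3.4879.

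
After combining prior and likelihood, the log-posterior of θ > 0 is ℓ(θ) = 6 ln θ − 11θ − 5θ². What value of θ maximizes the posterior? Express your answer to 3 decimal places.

ℓ'(θ) = 6/θ − 11 − 10θ. Setting this to zero and multiplying by θ: 10θ² + 11θ − 6 = 0.
θ = (−11 + √(11² + 4·10·6)) / (2·10) = (−11 + √361) / 20 = (−11 + 19)/20 = 2/5.
ℓ''(θ) = −6/θ² − 10 < 0, confirming a maximum.

θ̂_MAP = 0.400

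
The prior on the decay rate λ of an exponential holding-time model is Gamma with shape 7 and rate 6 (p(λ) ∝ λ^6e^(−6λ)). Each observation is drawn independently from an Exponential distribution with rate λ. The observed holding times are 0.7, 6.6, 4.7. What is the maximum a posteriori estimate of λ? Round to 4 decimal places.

λ̂_MAP = 0.5000

The Exponential(rate=λ) likelihood is ∝ λ^n e^(−λΣtᵢ). Here n = 3 and Σtᵢ = 0.7 + 6.6 + 4.7 = 12.
Posterior ∝ λ^6e^(−6λ) · λ^3e^(−12λ) = λ^9e^(−18λ), i.e. Gamma(10, 18).
Mode = (a−1)/b = 9/18 ≈ 0.5000.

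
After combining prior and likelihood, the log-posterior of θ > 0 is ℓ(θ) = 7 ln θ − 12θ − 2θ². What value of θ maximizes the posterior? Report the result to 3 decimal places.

θ̂_MAP = 0.500

ℓ'(θ) = 7/θ − 12 − 4θ. Setting this to zero and multiplying by θ: 4θ² + 12θ − 7 = 0.
θ = (−12 + √(12² + 4·4·7)) / (2·4) = (−12 + √256) / 8 = (−12 + 16)/8 = 1/2.
ℓ''(θ) = −7/θ² − 4 < 0, confirming a maximum.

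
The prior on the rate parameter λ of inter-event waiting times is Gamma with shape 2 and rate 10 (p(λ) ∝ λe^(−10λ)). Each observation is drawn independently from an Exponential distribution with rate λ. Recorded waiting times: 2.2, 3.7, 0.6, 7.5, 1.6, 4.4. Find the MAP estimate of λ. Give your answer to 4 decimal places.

The Exponential(rate=λ) likelihood is ∝ λ^n e^(−λΣtᵢ). Here n = 6 and Σtᵢ = 2.2 + 3.7 + 0.6 + 7.5 + 1.6 + 4.4 = 20.
Posterior ∝ λe^(−10λ) · λ^6e^(−20λ) = λ^7e^(−30λ), i.e. Gamma(8, 30).
Mode = (a−1)/b = 7/30 ≈ 0.2333.

λ̂_MAP = 0.2333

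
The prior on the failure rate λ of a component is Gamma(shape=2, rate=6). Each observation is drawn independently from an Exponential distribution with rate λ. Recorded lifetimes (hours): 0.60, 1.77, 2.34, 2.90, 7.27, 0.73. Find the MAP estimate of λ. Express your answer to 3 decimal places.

The Exponential(rate=λ) likelihood is ∝ λ^n e^(−λΣtᵢ). Here n = 6 and Σtᵢ = 0.60 + 1.77 + 2.34 + 2.90 + 7.27 + 0.73 = 15.61.
Posterior ∝ λe^(−6λ) · λ^6e^(−15.61λ) = λ^7e^(−21.61λ), i.e. Gamma(8, 21.61).
Mode = (a−1)/b = 7/21.61 ≈ 0.324.

λ̂_MAP = 0.324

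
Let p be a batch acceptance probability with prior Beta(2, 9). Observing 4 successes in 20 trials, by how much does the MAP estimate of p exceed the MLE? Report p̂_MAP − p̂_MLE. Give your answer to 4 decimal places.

MAP − MLE = -0.0276

Posterior is Beta(6, 25); MAP = (6−1)/(31−2) = 5/29 ≈ 0.17241.
MLE ignores the prior: p̂_MLE = k/n = 4/20 ≈ 0.20000.
Difference = 5/29 − 4/20 = -4/145 ≈ -0.0276.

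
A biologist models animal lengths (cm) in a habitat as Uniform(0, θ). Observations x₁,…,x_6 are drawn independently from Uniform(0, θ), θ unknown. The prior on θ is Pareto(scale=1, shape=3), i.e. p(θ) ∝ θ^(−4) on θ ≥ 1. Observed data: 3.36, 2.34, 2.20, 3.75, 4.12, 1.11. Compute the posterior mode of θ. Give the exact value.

θ̂_MAP = 4.12

The Uniform(0, θ) likelihood is θ^(−n) for θ ≥ max(xᵢ), zero otherwise. Here max(xᵢ) = 4.12.
Posterior ∝ θ^(−4) · θ^(−6) = θ^(−10) on θ ≥ max(1, 4.12) = 4.12.
This density is strictly decreasing in θ, so the posterior mode lies at the lower boundary of the support.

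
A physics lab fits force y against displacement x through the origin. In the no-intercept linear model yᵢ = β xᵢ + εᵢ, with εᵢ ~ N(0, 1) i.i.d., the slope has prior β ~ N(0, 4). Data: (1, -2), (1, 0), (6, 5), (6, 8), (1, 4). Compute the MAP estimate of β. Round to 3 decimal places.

β̂_MAP = 1.063

log p(β | y) = −Σ(yᵢ − βxᵢ)²/(2·1) − β²/(2·4) + const.
Setting the derivative to zero: Σxᵢ(yᵢ − βxᵢ)/1 − β/4 = 0, so β = Σxᵢyᵢ / (Σxᵢ² + σ²/τ²).
Σxᵢyᵢ = 1·(-2) + 1·0 + 6·5 + 6·8 + 1·4 = 80; Σxᵢ² = 75; σ²/τ² = 0.25.
β̂_MAP = 80 / (75 + 0.25) = 80/75.25 ≈ 1.063.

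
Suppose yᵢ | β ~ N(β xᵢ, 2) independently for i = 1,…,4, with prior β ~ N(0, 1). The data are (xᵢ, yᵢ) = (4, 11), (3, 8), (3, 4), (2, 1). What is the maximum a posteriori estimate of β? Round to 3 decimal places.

log p(β | y) = −Σ(yᵢ − βxᵢ)²/(2·2) − β²/(2·1) + const.
Setting the derivative to zero: Σxᵢ(yᵢ − βxᵢ)/2 − β/1 = 0, so β = Σxᵢyᵢ / (Σxᵢ² + σ²/τ²).
Σxᵢyᵢ = 4·11 + 3·8 + 3·4 + 2·1 = 82; Σxᵢ² = 38; σ²/τ² = 2.
β̂_MAP = 82 / (38 + 2) = 82/40 ≈ 2.050.

β̂_MAP = 2.050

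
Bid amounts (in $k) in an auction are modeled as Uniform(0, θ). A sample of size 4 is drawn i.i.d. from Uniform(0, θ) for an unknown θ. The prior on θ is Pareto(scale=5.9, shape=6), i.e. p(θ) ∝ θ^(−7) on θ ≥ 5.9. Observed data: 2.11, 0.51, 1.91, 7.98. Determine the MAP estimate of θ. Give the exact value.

θ̂_MAP = 7.98

The Uniform(0, θ) likelihood is θ^(−n) for θ ≥ max(xᵢ), zero otherwise. Here max(xᵢ) = 7.98.
Posterior ∝ θ^(−7) · θ^(−4) = θ^(−11) on θ ≥ max(5.9, 7.98) = 7.98.
This density is strictly decreasing in θ, so the posterior mode lies at the lower boundary of the support.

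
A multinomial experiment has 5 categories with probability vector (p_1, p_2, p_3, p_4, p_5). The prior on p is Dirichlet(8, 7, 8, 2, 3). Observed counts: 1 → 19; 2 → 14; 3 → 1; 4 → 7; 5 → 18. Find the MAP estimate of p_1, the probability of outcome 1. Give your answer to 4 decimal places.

The posterior is Dirichlet(αᵢ + nᵢ) = Dirichlet(27, 21, 9, 9, 21).
For a Dirichlet(a₁,…,a_K) with all aᵢ > 1, the mode has j-th component (aⱼ − 1)/(Σaᵢ − K).
Here Σaᵢ = 87 and K = 5, so p_1 = (27 − 1)/(87 − 5) = 26/82 ≈ 0.3171.

MAP estimate: 0.3171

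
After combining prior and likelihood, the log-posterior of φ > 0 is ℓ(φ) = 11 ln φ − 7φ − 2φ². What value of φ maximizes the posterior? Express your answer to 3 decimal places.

φ̂_MAP = 1.000

ℓ'(φ) = 11/φ − 7 − 4φ. Setting this to zero and multiplying by φ: 4φ² + 7φ − 11 = 0.
φ = (−7 + √(7² + 4·4·11)) / (2·4) = (−7 + √225) / 8 = (−7 + 15)/8 = 1.
ℓ''(φ) = −11/φ² − 4 < 0, confirming a maximum.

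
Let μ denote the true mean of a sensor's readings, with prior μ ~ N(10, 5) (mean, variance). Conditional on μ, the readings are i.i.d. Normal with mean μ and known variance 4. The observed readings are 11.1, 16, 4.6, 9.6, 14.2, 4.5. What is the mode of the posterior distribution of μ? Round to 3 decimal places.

n = 6; x̄ = (11.1 + 16 + 4.6 + 9.6 + 14.2 + 4.5)/6 = 60/6 = 10.
For a Normal prior and Normal likelihood with known variance, the posterior is Normal; its mode equals its mean, the precision-weighted average.
Prior precision 1/σ₀² = 1/5 = 0.2; data precision n/σ² = 6/4 = 1.5.
μ̂ = (0.2·10 + 1.5·10) / (0.2 + 1.5) = 17/1.7 = 10.000.

μ̂_MAP = 10.000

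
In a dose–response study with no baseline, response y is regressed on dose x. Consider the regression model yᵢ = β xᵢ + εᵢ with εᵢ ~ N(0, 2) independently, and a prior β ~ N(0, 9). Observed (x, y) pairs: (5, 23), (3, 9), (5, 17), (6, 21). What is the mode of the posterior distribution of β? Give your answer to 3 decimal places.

log p(β | y) = −Σ(yᵢ − βxᵢ)²/(2·2) − β²/(2·9) + const.
Setting the derivative to zero: Σxᵢ(yᵢ − βxᵢ)/2 − β/9 = 0, so β = Σxᵢyᵢ / (Σxᵢ² + σ²/τ²).
Σxᵢyᵢ = 5·23 + 3·9 + 5·17 + 6·21 = 353; Σxᵢ² = 95; σ²/τ² = 2/9.
β̂_MAP = 353 / (95 + 2/9) = 353/(857/9) = 3177/857 ≈ 3.707.

β̂_MAP = 3.707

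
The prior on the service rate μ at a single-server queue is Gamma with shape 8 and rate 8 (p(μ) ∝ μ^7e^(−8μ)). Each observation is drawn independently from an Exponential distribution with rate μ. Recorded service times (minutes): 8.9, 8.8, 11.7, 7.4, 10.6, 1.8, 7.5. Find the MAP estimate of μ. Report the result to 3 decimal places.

μ̂_MAP = 0.216

The Exponential(rate=μ) likelihood is ∝ μ^n e^(−μΣtᵢ). Here n = 7 and Σtᵢ = 8.9 + 8.8 + 11.7 + 7.4 + 10.6 + 1.8 + 7.5 = 56.7.
Posterior ∝ μ^7e^(−8μ) · μ^7e^(−56.7μ) = μ^14e^(−64.7μ), i.e. Gamma(15, 64.7).
Mode = (a−1)/b = 14/64.7 ≈ 0.216.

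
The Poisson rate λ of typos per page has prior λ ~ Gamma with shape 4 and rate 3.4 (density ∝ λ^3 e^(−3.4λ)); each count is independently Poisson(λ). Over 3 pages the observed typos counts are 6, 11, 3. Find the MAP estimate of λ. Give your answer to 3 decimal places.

λ̂_MAP = 3.594

Σxᵢ = 6+11+3 = 20, with n = 3.
Posterior ∝ λ^3e^(−3.4λ) · λ^20e^(−3λ) = λ^23e^(−6.4λ), i.e. Gamma(shape=24, rate=6.4).
The mode of a Gamma(a, b) with a ≥ 1 (shape–rate) is (a−1)/b = 23/6.4 ≈ 3.594.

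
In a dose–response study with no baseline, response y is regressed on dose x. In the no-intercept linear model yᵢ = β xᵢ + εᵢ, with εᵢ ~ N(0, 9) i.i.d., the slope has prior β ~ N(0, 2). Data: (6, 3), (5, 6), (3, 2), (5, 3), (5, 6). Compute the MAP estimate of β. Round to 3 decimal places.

β̂_MAP = 0.795

log p(β | y) = −Σ(yᵢ − βxᵢ)²/(2·9) − β²/(2·2) + const.
Setting the derivative to zero: Σxᵢ(yᵢ − βxᵢ)/9 − β/2 = 0, so β = Σxᵢyᵢ / (Σxᵢ² + σ²/τ²).
Σxᵢyᵢ = 6·3 + 5·6 + 3·2 + 5·3 + 5·6 = 99; Σxᵢ² = 120; σ²/τ² = 4.5.
β̂_MAP = 99 / (120 + 4.5) = 99/124.5 ≈ 0.795.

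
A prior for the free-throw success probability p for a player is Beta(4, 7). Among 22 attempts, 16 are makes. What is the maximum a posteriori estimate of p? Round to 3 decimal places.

Prior: Beta(4, 7).
Data: 16 successes in 22 trials. The binomial likelihood contributes p^16(1−p)^6, so the posterior is Beta(4+16, 7+6) = Beta(20, 13).
For Beta(a, b) with a, b > 1 the mode is (a−1)/(a+b−2) = 19/31 ≈ 0.613.

p̂_MAP = 0.613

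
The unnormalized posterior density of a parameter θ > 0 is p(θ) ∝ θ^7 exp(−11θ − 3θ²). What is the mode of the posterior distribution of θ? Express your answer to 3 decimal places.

ℓ'(θ) = 7/θ − 11 − 6θ. Setting this to zero and multiplying by θ: 6θ² + 11θ − 7 = 0.
θ = (−11 + √(11² + 4·6·7)) / (2·6) = (−11 + √289) / 12 = (−11 + 17)/12 = 1/2.
ℓ''(θ) = −7/θ² − 6 < 0, confirming a maximum.

θ̂_MAP = 0.500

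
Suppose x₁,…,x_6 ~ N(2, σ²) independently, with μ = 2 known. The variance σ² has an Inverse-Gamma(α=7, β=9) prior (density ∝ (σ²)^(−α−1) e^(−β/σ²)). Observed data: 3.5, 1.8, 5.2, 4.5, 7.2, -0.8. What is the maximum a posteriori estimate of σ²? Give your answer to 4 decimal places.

Sum of squared deviations about the known mean: SS = (3.5−2)² + (1.8−2)² + (5.2−2)² + (4.5−2)² + (7.2−2)² + (-0.8−2)² = 53.66.
The Normal likelihood contributes (σ²)^(−n/2) exp(−SS/(2σ²)), so the posterior is Inverse-Gamma(α + n/2, β + SS/2) = Inverse-Gamma(10, 35.83).
The mode of Inverse-Gamma(a, b) is b/(a+1) = 35.83/11 ≈ 3.2573.

σ̂²_MAP = 3.2573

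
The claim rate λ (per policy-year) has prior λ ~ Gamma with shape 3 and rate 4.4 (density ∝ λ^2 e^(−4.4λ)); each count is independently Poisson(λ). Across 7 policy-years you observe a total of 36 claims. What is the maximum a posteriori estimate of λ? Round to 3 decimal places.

λ̂_MAP = 3.333

Σxᵢ = 36, n = 7.
Posterior ∝ λ^2e^(−4.4λ) · λ^36e^(−7λ) = λ^38e^(−11.4λ), i.e. Gamma(shape=39, rate=11.4).
The mode of a Gamma(a, b) with a ≥ 1 (shape–rate) is (a−1)/b = 38/11.4 ≈ 3.333.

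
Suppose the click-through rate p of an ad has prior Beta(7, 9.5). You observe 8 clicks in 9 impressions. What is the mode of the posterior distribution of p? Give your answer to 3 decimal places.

Prior: Beta(7, 9.5).
Data: 8 successes in 9 trials. The binomial likelihood contributes p^8(1−p)^1, so the posterior is Beta(7+8, 9.5+1) = Beta(15, 10.5).
For Beta(a, b) with a, b > 1 the mode is (a−1)/(a+b−2) = 14/23.5 ≈ 0.596.

p̂_MAP = 0.596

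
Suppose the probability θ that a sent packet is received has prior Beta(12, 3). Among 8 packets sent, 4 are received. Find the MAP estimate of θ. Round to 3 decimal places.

θ̂_MAP = 0.714

Prior: Beta(12, 3).
Data: 4 successes in 8 trials. The binomial likelihood contributes θ^4(1−θ)^4, so the posterior is Beta(12+4, 3+4) = Beta(16, 7).
For Beta(a, b) with a, b > 1 the mode is (a−1)/(a+b−2) = 15/21 ≈ 0.714.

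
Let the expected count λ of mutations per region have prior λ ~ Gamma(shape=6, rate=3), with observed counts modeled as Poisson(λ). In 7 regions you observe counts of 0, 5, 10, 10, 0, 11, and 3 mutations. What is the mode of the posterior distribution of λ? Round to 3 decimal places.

Σxᵢ = 0+5+10+10+0+11+3 = 39, with n = 7.
Posterior ∝ λ^5e^(−3λ) · λ^39e^(−7λ) = λ^44e^(−10λ), i.e. Gamma(shape=45, rate=10).
The mode of a Gamma(a, b) with a ≥ 1 (shape–rate) is (a−1)/b = 44/10 ≈ 4.400.

λ̂_MAP = 4.400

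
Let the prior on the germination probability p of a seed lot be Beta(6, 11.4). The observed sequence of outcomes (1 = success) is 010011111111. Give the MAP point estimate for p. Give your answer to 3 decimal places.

p̂_MAP = 0.511

Prior: Beta(6, 11.4).
Data: 9 successes in 12 trials (from the sequence). The binomial likelihood contributes p^9(1−p)^3, so the posterior is Beta(6+9, 11.4+3) = Beta(15, 14.4).
For Beta(a, b) with a, b > 1 the mode is (a−1)/(a+b−2) = 14/27.4 ≈ 0.511.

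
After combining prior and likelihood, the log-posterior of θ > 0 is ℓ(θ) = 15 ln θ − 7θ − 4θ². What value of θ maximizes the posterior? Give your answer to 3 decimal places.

θ̂_MAP = 1.000

ℓ'(θ) = 15/θ − 7 − 8θ. Setting this to zero and multiplying by θ: 8θ² + 7θ − 15 = 0.
θ = (−7 + √(7² + 4·8·15)) / (2·8) = (−7 + √529) / 16 = (−7 + 23)/16 = 1.
ℓ''(θ) = −15/θ² − 8 < 0, confirming a maximum.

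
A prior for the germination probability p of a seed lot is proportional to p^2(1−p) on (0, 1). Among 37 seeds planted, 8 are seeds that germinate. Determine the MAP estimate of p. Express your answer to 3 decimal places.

The prior density ∝ p^2(1−p)^1 is the kernel of Beta(3, 2).
Data: 8 successes in 37 trials. The binomial likelihood contributes p^8(1−p)^29, so the posterior is Beta(3+8, 2+29) = Beta(11, 31).
For Beta(a, b) with a, b > 1 the mode is (a−1)/(a+b−2) = 10/40 ≈ 0.250.

p̂_MAP = 0.250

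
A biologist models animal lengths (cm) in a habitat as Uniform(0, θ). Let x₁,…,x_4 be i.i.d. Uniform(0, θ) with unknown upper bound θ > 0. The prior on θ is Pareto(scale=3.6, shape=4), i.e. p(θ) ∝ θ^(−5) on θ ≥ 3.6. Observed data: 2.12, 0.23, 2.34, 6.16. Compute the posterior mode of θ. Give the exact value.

The Uniform(0, θ) likelihood is θ^(−n) for θ ≥ max(xᵢ), zero otherwise. Here max(xᵢ) = 6.16.
Posterior ∝ θ^(−5) · θ^(−4) = θ^(−9) on θ ≥ max(3.6, 6.16) = 6.16.
This density is strictly decreasing in θ, so the posterior mode lies at the lower boundary of the support.

θ̂_MAP = 6.16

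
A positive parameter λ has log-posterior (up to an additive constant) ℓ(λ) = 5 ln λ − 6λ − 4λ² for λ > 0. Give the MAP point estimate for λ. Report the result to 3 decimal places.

λ̂_MAP = 0.500

ℓ'(λ) = 5/λ − 6 − 8λ. Setting this to zero and multiplying by λ: 8λ² + 6λ − 5 = 0.
λ = (−6 + √(6² + 4·8·5)) / (2·8) = (−6 + √196) / 16 = (−6 + 14)/16 = 1/2.
ℓ''(λ) = −5/λ² − 8 < 0, confirming a maximum.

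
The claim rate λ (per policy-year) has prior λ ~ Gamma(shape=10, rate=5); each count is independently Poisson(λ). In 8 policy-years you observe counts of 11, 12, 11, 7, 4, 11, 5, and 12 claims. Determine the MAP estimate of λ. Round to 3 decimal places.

Σxᵢ = 11+12+11+7+4+11+5+12 = 73, with n = 8.
Posterior ∝ λ^9e^(−5λ) · λ^73e^(−8λ) = λ^82e^(−13λ), i.e. Gamma(shape=83, rate=13).
The mode of a Gamma(a, b) with a ≥ 1 (shape–rate) is (a−1)/b = 82/13 ≈ 6.308.

λ̂_MAP = 6.308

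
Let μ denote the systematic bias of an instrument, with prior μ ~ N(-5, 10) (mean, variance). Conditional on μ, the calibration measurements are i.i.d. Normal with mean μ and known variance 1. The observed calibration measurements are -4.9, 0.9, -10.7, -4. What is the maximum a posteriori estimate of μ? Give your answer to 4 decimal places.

n = 4; x̄ = ((-4.9) + 0.9 + (-10.7) + (-4))/4 = -18.7/4 = -4.675.
For a Normal prior and Normal likelihood with known variance, the posterior is Normal; its mode equals its mean, the precision-weighted average.
Prior precision 1/σ₀² = 1/10 = 0.1; data precision n/σ² = 4/1 = 4.
μ̂ = (0.1·(-5) + 4·(-4.675)) / (0.1 + 4) = (-19.2)/4.1 = -192/41 ≈ -4.6829.

μ̂_MAP = -4.6829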